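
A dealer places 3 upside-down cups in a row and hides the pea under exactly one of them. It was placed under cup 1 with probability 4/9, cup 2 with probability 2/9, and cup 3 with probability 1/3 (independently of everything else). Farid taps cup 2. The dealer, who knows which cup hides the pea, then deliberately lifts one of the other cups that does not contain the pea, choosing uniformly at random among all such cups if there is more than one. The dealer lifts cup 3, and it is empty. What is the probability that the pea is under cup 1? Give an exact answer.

4/5

Consider each possible location of the pea in turn.
If it is under cup 1 (prior 4/9): the dealer has no choice, probability 1; weight (4/9)·1 = 4/9.
If it is under cup 2 (prior 2/9): the dealer has 2 equally likely choices, so probability 1/2; weight (2/9)·(1/2) = 1/9.
If it is under cup 3 (prior 1/3): the dealer opened cup 3, so this case is ruled out; weight (1/3)·0 = 0.
The weights sum to 5/9.
So P(the pea under cup 1 | the dealer opened cup 3) = (4/9) / (5/9) = 4/5.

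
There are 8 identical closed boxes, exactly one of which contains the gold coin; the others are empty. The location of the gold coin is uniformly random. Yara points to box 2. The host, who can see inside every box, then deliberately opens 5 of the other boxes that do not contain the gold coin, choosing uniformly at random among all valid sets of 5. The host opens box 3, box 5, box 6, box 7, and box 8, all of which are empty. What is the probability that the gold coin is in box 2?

1/8

Apply Bayes' rule, conditioning on where the gold coin actually is.
If it is in either of boxes 1 and 4 (prior 1/8 each): the host has 6 equally likely choices, so probability 1/6; weight (1/8)·(1/6) = 1/48 each.
If it is in box 2 (prior 1/8): the host has 21 equally likely choices, so probability 1/21; weight (1/8)·(1/21) = 1/168.
If it is in any of boxes 3, 5, 6, 7, and 8 (prior 1/8 each): that box was opened and seen not to hold the prize — ruled out; weight (1/8)·0 = 0 each.
The weights sum to 1/21.
So P(the gold coin in box 2 | the host opened box 3, box 5, box 6, box 7, and box 8) = (1/168) / (1/21) = 1/8.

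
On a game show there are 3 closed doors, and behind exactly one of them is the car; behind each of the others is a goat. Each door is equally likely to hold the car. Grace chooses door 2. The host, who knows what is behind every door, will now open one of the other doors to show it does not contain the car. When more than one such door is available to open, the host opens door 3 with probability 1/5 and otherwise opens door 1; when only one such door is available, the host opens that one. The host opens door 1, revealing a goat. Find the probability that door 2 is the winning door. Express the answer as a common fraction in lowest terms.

Condition on the true location of the car.
If it is behind door 1 (prior 1/3): the host opened door 1, so this case is ruled out; weight (1/3)·0 = 0.
If it is behind door 2 (prior 1/3): door 3 is available but not opened, probability 4/5; weight (1/3)·(4/5) = 4/15.
If it is behind door 3 (prior 1/3): only door 1 is available, probability 1; weight (1/3)·1 = 1/3.
The weights sum to 3/5.
So P(the car behind door 2 | the host opened door 1) = (4/15) / (3/5) = 4/9.

4/9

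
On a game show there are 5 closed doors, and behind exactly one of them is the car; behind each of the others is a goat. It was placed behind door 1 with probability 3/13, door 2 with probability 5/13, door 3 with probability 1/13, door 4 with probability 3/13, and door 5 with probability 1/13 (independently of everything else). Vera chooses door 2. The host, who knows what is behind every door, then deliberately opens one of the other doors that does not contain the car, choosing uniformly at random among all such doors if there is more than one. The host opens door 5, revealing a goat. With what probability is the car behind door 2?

Apply Bayes' rule, conditioning on where the car actually is.
If it is behind either of doors 1 and 4 (prior 3/13 each): the host has 3 equally likely choices, so probability 1/3; weight (3/13)·(1/3) = 1/13 each.
If it is behind door 2 (prior 5/13): the host has 4 equally likely choices, so probability 1/4; weight (5/13)·(1/4) = 5/52.
If it is behind door 3 (prior 1/13): the host has 3 equally likely choices, so probability 1/3; weight (1/13)·(1/3) = 1/39.
If it is behind door 5 (prior 1/13): the host opened door 5, so this case is ruled out; weight (1/13)·0 = 0.
The weights sum to 43/156.
So P(the car behind door 2 | the host opened door 5) = (5/52) / (43/156) = 15/43.

15/43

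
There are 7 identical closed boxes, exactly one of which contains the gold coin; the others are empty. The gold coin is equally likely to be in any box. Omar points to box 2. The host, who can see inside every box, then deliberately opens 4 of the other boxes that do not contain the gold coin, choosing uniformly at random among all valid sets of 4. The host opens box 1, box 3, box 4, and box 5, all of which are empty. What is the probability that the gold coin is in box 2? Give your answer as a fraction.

1/7

Apply Bayes' rule, conditioning on where the gold coin actually is.
If it is in any of boxes 1, 3, 4, and 5 (prior 1/7 each): that box was opened and seen not to hold the prize — ruled out; weight (1/7)·0 = 0 each.
If it is in box 2 (prior 1/7): the host has 15 equally likely choices, so probability 1/15; weight (1/7)·(1/15) = 1/105.
If it is in either of boxes 6 and 7 (prior 1/7 each): the host has 5 equally likely choices, so probability 1/5; weight (1/7)·(1/5) = 1/35 each.
The weights sum to 1/15.
So P(the gold coin in box 2 | the host opened box 1, box 3, box 4, and box 5) = (1/105) / (1/15) = 1/7.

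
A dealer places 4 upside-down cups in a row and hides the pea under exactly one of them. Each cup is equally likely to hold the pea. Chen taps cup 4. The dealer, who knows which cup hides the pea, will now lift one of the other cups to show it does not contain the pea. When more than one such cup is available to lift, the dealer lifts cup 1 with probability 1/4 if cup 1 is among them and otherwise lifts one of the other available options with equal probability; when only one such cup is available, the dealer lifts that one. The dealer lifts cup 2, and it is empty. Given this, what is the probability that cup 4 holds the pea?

Consider each possible location of the pea in turn.
If it is under cup 1 (prior 1/4): cup 1 holds the prize so is unavailable; the dealer chooses uniformly among the 2 others, probability 1/2; weight (1/4)·(1/2) = 1/8.
If it is under cup 2 (prior 1/4): the dealer opened cup 2, so this case is ruled out; weight (1/4)·0 = 0.
If it is under cup 3 (prior 1/4): cup 1 is available but not opened, probability 3/4; weight (1/4)·(3/4) = 3/16.
If it is under cup 4 (prior 1/4): cup 1 is available but not opened; cup 2 gets probability (1 − 1/4)/2 = 3/8; weight (1/4)·(3/8) = 3/32.
The weights sum to 13/32.
So P(the pea under cup 4 | the dealer opened cup 2) = (3/32) / (13/32) = 3/13.

3/13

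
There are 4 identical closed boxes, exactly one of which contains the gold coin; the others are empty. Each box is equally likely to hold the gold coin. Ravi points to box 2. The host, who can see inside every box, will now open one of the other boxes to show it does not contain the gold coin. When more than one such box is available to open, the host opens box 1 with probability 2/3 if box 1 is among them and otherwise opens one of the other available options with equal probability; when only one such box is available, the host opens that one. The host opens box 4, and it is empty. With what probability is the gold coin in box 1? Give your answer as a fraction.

Condition on the true location of the gold coin.
If it is in box 1 (prior 1/4): box 1 holds the prize so is unavailable; the host chooses uniformly among the 2 others, probability 1/2; weight (1/4)·(1/2) = 1/8.
If it is in box 2 (prior 1/4): box 1 is available but not opened; box 4 gets probability (1 − 2/3)/2 = 1/6; weight (1/4)·(1/6) = 1/24.
If it is in box 3 (prior 1/4): box 1 is available but not opened, probability 1/3; weight (1/4)·(1/3) = 1/12.
If it is in box 4 (prior 1/4): the host opened box 4, so this case is ruled out; weight (1/4)·0 = 0.
The weights sum to 1/4.
So P(the gold coin in box 1 | the host opened box 4) = (1/8) / (1/4) = 1/2.

1/2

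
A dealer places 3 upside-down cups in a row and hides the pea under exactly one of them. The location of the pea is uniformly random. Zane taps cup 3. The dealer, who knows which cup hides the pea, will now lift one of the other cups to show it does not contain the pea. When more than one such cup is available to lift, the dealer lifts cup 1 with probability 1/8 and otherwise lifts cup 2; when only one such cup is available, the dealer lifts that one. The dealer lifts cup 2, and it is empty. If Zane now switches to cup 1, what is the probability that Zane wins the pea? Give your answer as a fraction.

8/15

Consider each possible location of the pea in turn.
If it is under cup 1 (prior 1/3): only cup 2 is available, probability 1; weight (1/3)·1 = 1/3.
If it is under cup 2 (prior 1/3): the dealer opened cup 2, so this case is ruled out; weight (1/3)·0 = 0.
If it is under cup 3 (prior 1/3): cup 1 is available but not opened, probability 7/8; weight (1/3)·(7/8) = 7/24.
The weights sum to 5/8.
So P(the pea under cup 1 | the dealer opened cup 2) = (1/3) / (5/8) = 8/15.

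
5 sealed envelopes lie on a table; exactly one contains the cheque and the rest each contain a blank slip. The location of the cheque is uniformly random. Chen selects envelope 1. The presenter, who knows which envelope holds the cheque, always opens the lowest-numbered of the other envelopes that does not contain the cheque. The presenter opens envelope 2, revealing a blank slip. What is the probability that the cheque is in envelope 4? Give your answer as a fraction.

Apply Bayes' rule, conditioning on where the cheque actually is.
If it is in any of envelopes 1, 3, 4, and 5 (prior 1/5 each): envelope 2 is the lowest-numbered option available, probability 1; weight (1/5)·1 = 1/5 each.
If it is in envelope 2 (prior 1/5): the presenter opened envelope 2, so this case is ruled out; weight (1/5)·0 = 0.
The weights sum to 4/5.
So P(the cheque in envelope 4 | the presenter opened envelope 2) = (1/5) / (4/5) = 1/4.

1/4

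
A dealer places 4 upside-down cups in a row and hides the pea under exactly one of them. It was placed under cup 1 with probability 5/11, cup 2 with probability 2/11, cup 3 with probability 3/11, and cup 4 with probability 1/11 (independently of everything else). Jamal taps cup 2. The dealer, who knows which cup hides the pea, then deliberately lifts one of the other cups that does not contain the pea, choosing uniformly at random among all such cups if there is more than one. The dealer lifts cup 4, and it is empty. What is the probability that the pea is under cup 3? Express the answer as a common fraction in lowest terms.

Condition on the true location of the pea.
If it is under cup 1 (prior 5/11): the dealer has 2 equally likely choices, so probability 1/2; weight (5/11)·(1/2) = 5/22.
If it is under cup 2 (prior 2/11): the dealer has 3 equally likely choices, so probability 1/3; weight (2/11)·(1/3) = 2/33.
If it is under cup 3 (prior 3/11): the dealer has 2 equally likely choices, so probability 1/2; weight (3/11)·(1/2) = 3/22.
If it is under cup 4 (prior 1/11): the dealer opened cup 4, so this case is ruled out; weight (1/11)·0 = 0.
The weights sum to 14/33.
So P(the pea under cup 3 | the dealer opened cup 4) = (3/22) / (14/33) = 9/28.

9/28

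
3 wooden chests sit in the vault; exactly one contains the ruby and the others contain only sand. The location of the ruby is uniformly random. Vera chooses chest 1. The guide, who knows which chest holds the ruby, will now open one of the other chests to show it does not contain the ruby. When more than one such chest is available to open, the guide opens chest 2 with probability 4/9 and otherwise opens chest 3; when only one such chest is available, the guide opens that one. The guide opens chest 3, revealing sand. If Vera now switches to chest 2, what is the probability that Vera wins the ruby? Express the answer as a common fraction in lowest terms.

9/14

Apply Bayes' rule, conditioning on where the ruby actually is.
If it is in chest 1 (prior 1/3): chest 2 is available but not opened, probability 5/9; weight (1/3)·(5/9) = 5/27.
If it is in chest 2 (prior 1/3): only chest 3 is available, probability 1; weight (1/3)·1 = 1/3.
If it is in chest 3 (prior 1/3): the guide opened chest 3, so this case is ruled out; weight (1/3)·0 = 0.
The weights sum to 14/27.
So P(the ruby in chest 2 | the guide opened chest 3) = (1/3) / (14/27) = 9/14.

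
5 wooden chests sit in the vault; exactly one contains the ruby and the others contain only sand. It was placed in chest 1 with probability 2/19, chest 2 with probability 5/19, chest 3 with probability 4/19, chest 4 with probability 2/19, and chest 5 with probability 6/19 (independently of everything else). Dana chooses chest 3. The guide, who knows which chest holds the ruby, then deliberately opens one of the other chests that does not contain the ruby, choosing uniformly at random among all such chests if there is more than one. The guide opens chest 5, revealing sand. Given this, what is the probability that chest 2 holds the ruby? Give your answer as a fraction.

Apply Bayes' rule, conditioning on where the ruby actually is.
If it is in either of chests 1 and 4 (prior 2/19 each): the guide has 3 equally likely choices, so probability 1/3; weight (2/19)·(1/3) = 2/57 each.
If it is in chest 2 (prior 5/19): the guide has 3 equally likely choices, so probability 1/3; weight (5/19)·(1/3) = 5/57.
If it is in chest 3 (prior 4/19): the guide has 4 equally likely choices, so probability 1/4; weight (4/19)·(1/4) = 1/19.
If it is in chest 5 (prior 6/19): the guide opened chest 5, so this case is ruled out; weight (6/19)·0 = 0.
The weights sum to 4/19.
So P(the ruby in chest 2 | the guide opened chest 5) = (5/57) / (4/19) = 5/12.

5/12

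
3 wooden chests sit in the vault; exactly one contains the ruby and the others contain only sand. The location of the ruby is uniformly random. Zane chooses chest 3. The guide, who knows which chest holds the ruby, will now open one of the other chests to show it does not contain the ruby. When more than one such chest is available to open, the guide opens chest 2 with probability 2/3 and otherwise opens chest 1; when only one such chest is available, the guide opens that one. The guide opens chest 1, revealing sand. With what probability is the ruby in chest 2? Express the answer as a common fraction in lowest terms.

3/4

Consider each possible location of the ruby in turn.
If it is in chest 1 (prior 1/3): the guide opened chest 1, so this case is ruled out; weight (1/3)·0 = 0.
If it is in chest 2 (prior 1/3): only chest 1 is available, probability 1; weight (1/3)·1 = 1/3.
If it is in chest 3 (prior 1/3): chest 2 is available but not opened, probability 1/3; weight (1/3)·(1/3) = 1/9.
The weights sum to 4/9.
So P(the ruby in chest 2 | the guide opened chest 1) = (1/3) / (4/9) = 3/4.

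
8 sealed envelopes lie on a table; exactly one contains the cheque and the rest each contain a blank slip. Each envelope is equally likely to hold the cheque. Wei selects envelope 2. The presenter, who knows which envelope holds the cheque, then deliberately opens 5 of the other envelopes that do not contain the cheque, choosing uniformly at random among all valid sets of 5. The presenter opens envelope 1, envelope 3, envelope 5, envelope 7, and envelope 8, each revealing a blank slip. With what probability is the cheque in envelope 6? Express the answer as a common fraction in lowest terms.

7/16

Consider each possible location of the cheque in turn.
If it is in any of envelopes 1, 3, 5, 7, and 8 (prior 1/8 each): that envelope was opened and seen not to hold the prize — ruled out; weight (1/8)·0 = 0 each.
If it is in envelope 2 (prior 1/8): the presenter has 21 equally likely choices, so probability 1/21; weight (1/8)·(1/21) = 1/168.
If it is in either of envelopes 4 and 6 (prior 1/8 each): the presenter has 6 equally likely choices, so probability 1/6; weight (1/8)·(1/6) = 1/48 each.
The weights sum to 1/21.
So P(the cheque in envelope 6 | the presenter opened envelope 1, envelope 3, envelope 5, envelope 7, and envelope 8) = (1/48) / (1/21) = 7/16.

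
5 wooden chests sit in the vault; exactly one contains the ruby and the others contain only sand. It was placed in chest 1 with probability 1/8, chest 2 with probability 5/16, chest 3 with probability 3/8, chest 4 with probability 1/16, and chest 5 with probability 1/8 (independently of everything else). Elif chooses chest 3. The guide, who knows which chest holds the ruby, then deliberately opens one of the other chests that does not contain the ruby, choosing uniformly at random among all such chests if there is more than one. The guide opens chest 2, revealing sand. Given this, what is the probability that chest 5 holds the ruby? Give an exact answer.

Condition on the true location of the ruby.
If it is in either of chests 1 and 5 (prior 1/8 each): the guide has 3 equally likely choices, so probability 1/3; weight (1/8)·(1/3) = 1/24 each.
If it is in chest 2 (prior 5/16): the guide opened chest 2, so this case is ruled out; weight (5/16)·0 = 0.
If it is in chest 3 (prior 3/8): the guide has 4 equally likely choices, so probability 1/4; weight (3/8)·(1/4) = 3/32.
If it is in chest 4 (prior 1/16): the guide has 3 equally likely choices, so probability 1/3; weight (1/16)·(1/3) = 1/48.
The weights sum to 19/96.
So P(the ruby in chest 5 | the guide opened chest 2) = (1/24) / (19/96) = 4/19.

4/19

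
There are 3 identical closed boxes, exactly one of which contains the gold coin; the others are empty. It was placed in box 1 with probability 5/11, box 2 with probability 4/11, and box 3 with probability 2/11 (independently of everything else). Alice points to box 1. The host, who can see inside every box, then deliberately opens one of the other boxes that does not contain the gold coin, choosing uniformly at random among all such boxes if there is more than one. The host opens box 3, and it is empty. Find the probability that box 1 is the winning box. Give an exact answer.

Condition on the true location of the gold coin.
If it is in box 1 (prior 5/11): the host has 2 equally likely choices, so probability 1/2; weight (5/11)·(1/2) = 5/22.
If it is in box 2 (prior 4/11): the host has no choice, probability 1; weight (4/11)·1 = 4/11.
If it is in box 3 (prior 2/11): the host opened box 3, so this case is ruled out; weight (2/11)·0 = 0.
The weights sum to 13/22.
So P(the gold coin in box 1 | the host opened box 3) = (5/22) / (13/22) = 5/13.

5/13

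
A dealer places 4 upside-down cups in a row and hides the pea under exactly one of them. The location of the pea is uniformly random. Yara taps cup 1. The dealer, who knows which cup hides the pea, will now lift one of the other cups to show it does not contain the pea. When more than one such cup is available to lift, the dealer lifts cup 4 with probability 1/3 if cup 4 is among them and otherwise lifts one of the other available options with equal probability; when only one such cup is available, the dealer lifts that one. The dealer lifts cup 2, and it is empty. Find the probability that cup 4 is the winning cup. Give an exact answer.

Apply Bayes' rule, conditioning on where the pea actually is.
If it is under cup 1 (prior 1/4): cup 4 is available but not opened; cup 2 gets probability (1 − 1/3)/2 = 1/3; weight (1/4)·(1/3) = 1/12.
If it is under cup 2 (prior 1/4): the dealer opened cup 2, so this case is ruled out; weight (1/4)·0 = 0.
If it is under cup 3 (prior 1/4): cup 4 is available but not opened, probability 2/3; weight (1/4)·(2/3) = 1/6.
If it is under cup 4 (prior 1/4): cup 4 holds the prize so is unavailable; the dealer chooses uniformly among the 2 others, probability 1/2; weight (1/4)·(1/2) = 1/8.
The weights sum to 3/8.
So P(the pea under cup 4 | the dealer opened cup 2) = (1/8) / (3/8) = 1/3.

1/3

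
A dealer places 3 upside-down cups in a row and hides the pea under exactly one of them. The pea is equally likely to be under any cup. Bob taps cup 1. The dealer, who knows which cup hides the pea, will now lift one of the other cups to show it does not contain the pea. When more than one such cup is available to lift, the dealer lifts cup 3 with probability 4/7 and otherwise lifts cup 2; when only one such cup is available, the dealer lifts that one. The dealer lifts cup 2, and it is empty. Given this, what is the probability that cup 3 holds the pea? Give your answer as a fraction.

Apply Bayes' rule, conditioning on where the pea actually is.
If it is under cup 1 (prior 1/3): cup 3 is available but not opened, probability 3/7; weight (1/3)·(3/7) = 1/7.
If it is under cup 2 (prior 1/3): the dealer opened cup 2, so this case is ruled out; weight (1/3)·0 = 0.
If it is under cup 3 (prior 1/3): only cup 2 is available, probability 1; weight (1/3)·1 = 1/3.
The weights sum to 10/21.
So P(the pea under cup 3 | the dealer opened cup 2) = (1/3) / (10/21) = 7/10.

7/10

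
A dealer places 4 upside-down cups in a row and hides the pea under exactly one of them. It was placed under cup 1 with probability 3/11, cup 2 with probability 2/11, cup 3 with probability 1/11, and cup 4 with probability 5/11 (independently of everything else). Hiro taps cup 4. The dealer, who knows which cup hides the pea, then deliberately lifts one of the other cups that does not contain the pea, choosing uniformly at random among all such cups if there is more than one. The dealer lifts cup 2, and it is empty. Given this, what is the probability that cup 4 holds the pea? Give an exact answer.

Condition on the true location of the pea.
If it is under cup 1 (prior 3/11): the dealer has 2 equally likely choices, so probability 1/2; weight (3/11)·(1/2) = 3/22.
If it is under cup 2 (prior 2/11): the dealer opened cup 2, so this case is ruled out; weight (2/11)·0 = 0.
If it is under cup 3 (prior 1/11): the dealer has 2 equally likely choices, so probability 1/2; weight (1/11)·(1/2) = 1/22.
If it is under cup 4 (prior 5/11): the dealer has 3 equally likely choices, so probability 1/3; weight (5/11)·(1/3) = 5/33.
The weights sum to 1/3.
So P(the pea under cup 4 | the dealer opened cup 2) = (5/33) / (1/3) = 5/11.

5/11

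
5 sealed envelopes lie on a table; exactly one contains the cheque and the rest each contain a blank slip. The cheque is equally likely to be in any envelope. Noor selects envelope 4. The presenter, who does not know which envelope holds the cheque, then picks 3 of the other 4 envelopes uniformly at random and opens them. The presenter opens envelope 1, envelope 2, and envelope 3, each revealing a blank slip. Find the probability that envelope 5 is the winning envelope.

1/2

Consider each possible location of the cheque in turn.
If it is in any of envelopes 1, 2, and 3 (prior 1/5 each): that envelope was opened and seen not to hold the prize — ruled out; weight (1/5)·0 = 0 each.
If it is in either of envelopes 4 and 5 (prior 1/5 each): the presenter picks exactly this set with probability 1/4 regardless, and none is the prize; weight (1/5)·(1/4) = 1/20 each.
The weights sum to 1/10.
So P(the cheque in envelope 5 | the presenter opened envelope 1, envelope 2, and envelope 3) = (1/20) / (1/10) = 1/2.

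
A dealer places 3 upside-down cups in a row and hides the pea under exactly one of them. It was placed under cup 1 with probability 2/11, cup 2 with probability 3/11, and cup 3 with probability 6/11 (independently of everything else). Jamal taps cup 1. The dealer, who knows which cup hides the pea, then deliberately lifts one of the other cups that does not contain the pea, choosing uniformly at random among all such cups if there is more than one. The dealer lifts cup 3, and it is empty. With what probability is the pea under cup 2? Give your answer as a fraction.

Apply Bayes' rule, conditioning on where the pea actually is.
If it is under cup 1 (prior 2/11): the dealer has 2 equally likely choices, so probability 1/2; weight (2/11)·(1/2) = 1/11.
If it is under cup 2 (prior 3/11): the dealer has no choice, probability 1; weight (3/11)·1 = 3/11.
If it is under cup 3 (prior 6/11): the dealer opened cup 3, so this case is ruled out; weight (6/11)·0 = 0.
The weights sum to 4/11.
So P(the pea under cup 2 | the dealer opened cup 3) = (3/11) / (4/11) = 3/4.

3/4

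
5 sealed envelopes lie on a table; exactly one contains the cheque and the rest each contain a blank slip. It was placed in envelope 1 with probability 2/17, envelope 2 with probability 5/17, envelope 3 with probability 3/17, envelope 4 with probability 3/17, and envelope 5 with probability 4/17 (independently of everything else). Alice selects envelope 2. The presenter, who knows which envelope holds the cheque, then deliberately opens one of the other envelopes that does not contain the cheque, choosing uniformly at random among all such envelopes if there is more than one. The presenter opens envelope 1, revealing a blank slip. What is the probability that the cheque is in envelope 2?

Apply Bayes' rule, conditioning on where the cheque actually is.
If it is in envelope 1 (prior 2/17): the presenter opened envelope 1, so this case is ruled out; weight (2/17)·0 = 0.
If it is in envelope 2 (prior 5/17): the presenter has 4 equally likely choices, so probability 1/4; weight (5/17)·(1/4) = 5/68.
If it is in either of envelopes 3 and 4 (prior 3/17 each): the presenter has 3 equally likely choices, so probability 1/3; weight (3/17)·(1/3) = 1/17 each.
If it is in envelope 5 (prior 4/17): the presenter has 3 equally likely choices, so probability 1/3; weight (4/17)·(1/3) = 4/51.
The weights sum to 55/204.
So P(the cheque in envelope 2 | the presenter opened envelope 1) = (5/68) / (55/204) = 3/11.

3/11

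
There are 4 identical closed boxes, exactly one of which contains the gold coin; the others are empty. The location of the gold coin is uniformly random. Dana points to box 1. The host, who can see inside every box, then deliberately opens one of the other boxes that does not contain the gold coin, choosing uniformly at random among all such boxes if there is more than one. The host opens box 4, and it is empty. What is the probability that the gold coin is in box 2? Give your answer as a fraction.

3/8

Condition on the true location of the gold coin.
If it is in box 1 (prior 1/4): the host has 3 equally likely choices, so probability 1/3; weight (1/4)·(1/3) = 1/12.
If it is in either of boxes 2 and 3 (prior 1/4 each): the host has 2 equally likely choices, so probability 1/2; weight (1/4)·(1/2) = 1/8 each.
If it is in box 4 (prior 1/4): the host opened box 4, so this case is ruled out; weight (1/4)·0 = 0.
The weights sum to 1/3.
So P(the gold coin in box 2 | the host opened box 4) = (1/8) / (1/3) = 3/8.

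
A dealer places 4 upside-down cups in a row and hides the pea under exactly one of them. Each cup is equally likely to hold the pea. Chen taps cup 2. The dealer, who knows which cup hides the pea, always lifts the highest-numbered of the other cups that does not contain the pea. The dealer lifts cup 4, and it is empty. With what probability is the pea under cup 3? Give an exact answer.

1/3

Condition on the true location of the pea.
If it is under any of cups 1, 2, and 3 (prior 1/4 each): cup 4 is the highest-numbered option available, probability 1; weight (1/4)·1 = 1/4 each.
If it is under cup 4 (prior 1/4): the dealer opened cup 4, so this case is ruled out; weight (1/4)·0 = 0.
The weights sum to 3/4.
So P(the pea under cup 3 | the dealer opened cup 4) = (1/4) / (3/4) = 1/3.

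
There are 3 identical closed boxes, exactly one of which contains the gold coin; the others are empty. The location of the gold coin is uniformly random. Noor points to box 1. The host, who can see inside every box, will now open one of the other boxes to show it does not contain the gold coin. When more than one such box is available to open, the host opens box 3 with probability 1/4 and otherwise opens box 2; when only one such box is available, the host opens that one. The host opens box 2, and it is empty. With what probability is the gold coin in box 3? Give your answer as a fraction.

4/7

Consider each possible location of the gold coin in turn.
If it is in box 1 (prior 1/3): box 3 is available but not opened, probability 3/4; weight (1/3)·(3/4) = 1/4.
If it is in box 2 (prior 1/3): the host opened box 2, so this case is ruled out; weight (1/3)·0 = 0.
If it is in box 3 (prior 1/3): only box 2 is available, probability 1; weight (1/3)·1 = 1/3.
The weights sum to 7/12.
So P(the gold coin in box 3 | the host opened box 2) = (1/3) / (7/12) = 4/7.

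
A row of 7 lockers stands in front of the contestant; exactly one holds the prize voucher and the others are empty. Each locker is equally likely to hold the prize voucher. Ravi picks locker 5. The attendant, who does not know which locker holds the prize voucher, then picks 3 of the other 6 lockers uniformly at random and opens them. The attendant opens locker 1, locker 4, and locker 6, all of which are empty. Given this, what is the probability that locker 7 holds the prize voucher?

Condition on the true location of the prize voucher.
If it is in any of lockers 1, 4, and 6 (prior 1/7 each): that locker was opened and seen not to hold the prize — ruled out; weight (1/7)·0 = 0 each.
If it is in any of lockers 2, 3, 5, and 7 (prior 1/7 each): the attendant picks exactly this set with probability 1/20 regardless, and none is the prize; weight (1/7)·(1/20) = 1/140 each.
The weights sum to 1/35.
So P(the prize voucher in locker 7 | the attendant opened locker 1, locker 4, and locker 6) = (1/140) / (1/35) = 1/4.

1/4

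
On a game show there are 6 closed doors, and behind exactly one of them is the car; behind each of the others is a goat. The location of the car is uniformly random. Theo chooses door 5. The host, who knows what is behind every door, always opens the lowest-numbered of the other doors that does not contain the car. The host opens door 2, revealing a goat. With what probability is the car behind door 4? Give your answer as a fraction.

0

Condition on the true location of the car.
If it is behind door 1 (prior 1/6): door 2 is the lowest-numbered option available, probability 1; weight (1/6)·1 = 1/6.
If it is behind door 2 (prior 1/6): the host opened door 2, so this case is ruled out; weight (1/6)·0 = 0.
If it is behind any of doors 3, 4, 5, and 6 (prior 1/6 each): the host would have opened door 1 instead, probability 0; weight (1/6)·0 = 0 each.
The weights sum to 1/6.
So P(the car behind door 4 | the host opened door 2) = 0 / (1/6) = 0.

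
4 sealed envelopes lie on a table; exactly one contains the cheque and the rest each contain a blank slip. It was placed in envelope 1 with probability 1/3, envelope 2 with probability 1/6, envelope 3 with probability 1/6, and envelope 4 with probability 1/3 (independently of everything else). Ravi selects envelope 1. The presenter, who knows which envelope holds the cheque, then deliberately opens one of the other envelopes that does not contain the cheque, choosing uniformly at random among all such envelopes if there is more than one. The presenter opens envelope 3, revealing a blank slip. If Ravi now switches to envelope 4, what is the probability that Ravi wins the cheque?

Apply Bayes' rule, conditioning on where the cheque actually is.
If it is in envelope 1 (prior 1/3): the presenter has 3 equally likely choices, so probability 1/3; weight (1/3)·(1/3) = 1/9.
If it is in envelope 2 (prior 1/6): the presenter has 2 equally likely choices, so probability 1/2; weight (1/6)·(1/2) = 1/12.
If it is in envelope 3 (prior 1/6): the presenter opened envelope 3, so this case is ruled out; weight (1/6)·0 = 0.
If it is in envelope 4 (prior 1/3): the presenter has 2 equally likely choices, so probability 1/2; weight (1/3)·(1/2) = 1/6.
The weights sum to 13/36.
So P(the cheque in envelope 4 | the presenter opened envelope 3) = (1/6) / (13/36) = 6/13.

6/13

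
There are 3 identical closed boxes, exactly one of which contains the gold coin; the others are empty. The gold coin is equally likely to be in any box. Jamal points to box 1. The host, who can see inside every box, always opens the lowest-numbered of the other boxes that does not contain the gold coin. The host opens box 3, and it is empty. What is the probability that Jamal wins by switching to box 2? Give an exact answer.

1

Condition on the true location of the gold coin.
If it is in box 1 (prior 1/3): the host would have opened box 2 instead, probability 0; weight (1/3)·0 = 0.
If it is in box 2 (prior 1/3): box 3 is the lowest-numbered option available, probability 1; weight (1/3)·1 = 1/3.
If it is in box 3 (prior 1/3): the host opened box 3, so this case is ruled out; weight (1/3)·0 = 0.
The weights sum to 1/3.
So P(the gold coin in box 2 | the host opened box 3) = (1/3) / (1/3) = 1.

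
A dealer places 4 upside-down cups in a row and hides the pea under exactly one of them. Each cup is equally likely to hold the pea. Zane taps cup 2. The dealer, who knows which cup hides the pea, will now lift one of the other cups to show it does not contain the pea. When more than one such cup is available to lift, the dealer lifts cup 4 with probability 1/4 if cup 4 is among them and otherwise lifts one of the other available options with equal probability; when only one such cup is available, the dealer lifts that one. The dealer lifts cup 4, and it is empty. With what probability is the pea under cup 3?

1/3

Consider each possible location of the pea in turn.
If it is under any of cups 1, 2, and 3 (prior 1/4 each): cup 4 is available, opened with probability 1/4; weight (1/4)·(1/4) = 1/16 each.
If it is under cup 4 (prior 1/4): the dealer opened cup 4, so this case is ruled out; weight (1/4)·0 = 0.
The weights sum to 3/16.
So P(the pea under cup 3 | the dealer opened cup 4) = (1/16) / (3/16) = 1/3.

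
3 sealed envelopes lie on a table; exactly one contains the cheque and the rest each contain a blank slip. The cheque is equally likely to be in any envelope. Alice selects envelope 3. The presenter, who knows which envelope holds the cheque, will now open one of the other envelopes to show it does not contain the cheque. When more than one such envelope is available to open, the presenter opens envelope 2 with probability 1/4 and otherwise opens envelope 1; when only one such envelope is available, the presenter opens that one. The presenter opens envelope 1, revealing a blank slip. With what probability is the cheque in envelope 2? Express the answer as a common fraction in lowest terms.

Consider each possible location of the cheque in turn.
If it is in envelope 1 (prior 1/3): the presenter opened envelope 1, so this case is ruled out; weight (1/3)·0 = 0.
If it is in envelope 2 (prior 1/3): only envelope 1 is available, probability 1; weight (1/3)·1 = 1/3.
If it is in envelope 3 (prior 1/3): envelope 2 is available but not opened, probability 3/4; weight (1/3)·(3/4) = 1/4.
The weights sum to 7/12.
So P(the cheque in envelope 2 | the presenter opened envelope 1) = (1/3) / (7/12) = 4/7.

4/7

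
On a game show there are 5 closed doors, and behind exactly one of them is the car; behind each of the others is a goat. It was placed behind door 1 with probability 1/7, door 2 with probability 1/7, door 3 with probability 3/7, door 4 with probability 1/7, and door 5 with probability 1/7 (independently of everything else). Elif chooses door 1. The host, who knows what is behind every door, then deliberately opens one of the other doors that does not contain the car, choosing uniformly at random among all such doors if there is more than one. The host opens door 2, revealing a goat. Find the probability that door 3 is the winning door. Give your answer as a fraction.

12/23

Consider each possible location of the car in turn.
If it is behind door 1 (prior 1/7): the host has 4 equally likely choices, so probability 1/4; weight (1/7)·(1/4) = 1/28.
If it is behind door 2 (prior 1/7): the host opened door 2, so this case is ruled out; weight (1/7)·0 = 0.
If it is behind door 3 (prior 3/7): the host has 3 equally likely choices, so probability 1/3; weight (3/7)·(1/3) = 1/7.
If it is behind either of doors 4 and 5 (prior 1/7 each): the host has 3 equally likely choices, so probability 1/3; weight (1/7)·(1/3) = 1/21 each.
The weights sum to 23/84.
So P(the car behind door 3 | the host opened door 2) = (1/7) / (23/84) = 12/23.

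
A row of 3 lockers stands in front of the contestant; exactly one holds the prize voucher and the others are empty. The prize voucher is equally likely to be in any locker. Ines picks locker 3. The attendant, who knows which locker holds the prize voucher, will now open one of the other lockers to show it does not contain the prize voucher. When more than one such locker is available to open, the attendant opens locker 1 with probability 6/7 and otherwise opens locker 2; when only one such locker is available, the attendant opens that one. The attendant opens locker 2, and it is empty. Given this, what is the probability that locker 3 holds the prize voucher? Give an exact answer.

1/8

Apply Bayes' rule, conditioning on where the prize voucher actually is.
If it is in locker 1 (prior 1/3): only locker 2 is available, probability 1; weight (1/3)·1 = 1/3.
If it is in locker 2 (prior 1/3): the attendant opened locker 2, so this case is ruled out; weight (1/3)·0 = 0.
If it is in locker 3 (prior 1/3): locker 1 is available but not opened, probability 1/7; weight (1/3)·(1/7) = 1/21.
The weights sum to 8/21.
So P(the prize voucher in locker 3 | the attendant opened locker 2) = (1/21) / (8/21) = 1/8.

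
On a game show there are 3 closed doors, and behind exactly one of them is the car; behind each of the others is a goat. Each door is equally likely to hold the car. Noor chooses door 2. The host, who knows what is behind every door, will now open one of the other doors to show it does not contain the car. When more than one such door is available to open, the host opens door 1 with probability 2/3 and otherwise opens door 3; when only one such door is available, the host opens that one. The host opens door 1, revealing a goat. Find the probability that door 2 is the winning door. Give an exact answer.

2/5

Apply Bayes' rule, conditioning on where the car actually is.
If it is behind door 1 (prior 1/3): the host opened door 1, so this case is ruled out; weight (1/3)·0 = 0.
If it is behind door 2 (prior 1/3): door 1 is available, opened with probability 2/3; weight (1/3)·(2/3) = 2/9.
If it is behind door 3 (prior 1/3): only door 1 is available, probability 1; weight (1/3)·1 = 1/3.
The weights sum to 5/9.
So P(the car behind door 2 | the host opened door 1) = (2/9) / (5/9) = 2/5.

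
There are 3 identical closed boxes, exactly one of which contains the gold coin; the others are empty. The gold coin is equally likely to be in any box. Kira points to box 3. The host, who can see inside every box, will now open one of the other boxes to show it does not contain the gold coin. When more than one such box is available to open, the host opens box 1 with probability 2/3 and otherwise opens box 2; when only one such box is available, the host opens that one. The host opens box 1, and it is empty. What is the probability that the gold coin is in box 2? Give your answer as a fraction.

3/5

Condition on the true location of the gold coin.
If it is in box 1 (prior 1/3): the host opened box 1, so this case is ruled out; weight (1/3)·0 = 0.
If it is in box 2 (prior 1/3): only box 1 is available, probability 1; weight (1/3)·1 = 1/3.
If it is in box 3 (prior 1/3): box 1 is available, opened with probability 2/3; weight (1/3)·(2/3) = 2/9.
The weights sum to 5/9.
So P(the gold coin in box 2 | the host opened box 1) = (1/3) / (5/9) = 3/5.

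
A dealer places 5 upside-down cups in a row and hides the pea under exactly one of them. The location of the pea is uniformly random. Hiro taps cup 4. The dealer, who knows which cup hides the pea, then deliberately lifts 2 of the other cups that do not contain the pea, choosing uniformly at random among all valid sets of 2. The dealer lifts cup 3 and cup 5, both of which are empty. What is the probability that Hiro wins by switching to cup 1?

Consider each possible location of the pea in turn.
If it is under either of cups 1 and 2 (prior 1/5 each): the dealer has 3 equally likely choices, so probability 1/3; weight (1/5)·(1/3) = 1/15 each.
If it is under either of cups 3 and 5 (prior 1/5 each): that cup was opened and seen not to hold the prize — ruled out; weight (1/5)·0 = 0 each.
If it is under cup 4 (prior 1/5): the dealer has 6 equally likely choices, so probability 1/6; weight (1/5)·(1/6) = 1/30.
The weights sum to 1/6.
So P(the pea under cup 1 | the dealer opened cup 3 and cup 5) = (1/15) / (1/6) = 2/5.

2/5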